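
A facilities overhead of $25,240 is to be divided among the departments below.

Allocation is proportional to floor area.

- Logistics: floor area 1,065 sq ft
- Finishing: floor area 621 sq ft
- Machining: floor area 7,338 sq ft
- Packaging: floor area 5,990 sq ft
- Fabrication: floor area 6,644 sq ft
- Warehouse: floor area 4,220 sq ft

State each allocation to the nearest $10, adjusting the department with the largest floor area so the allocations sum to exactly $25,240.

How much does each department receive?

Logistics: $1,040; Finishing: $610; Machining: $7,150; Packaging: $5,840; Fabrication: $6,480; Warehouse: $4,120

Sum of floor area: 25,878.
Proportional shares: Logistics 1,065/25,878 × $25,240 = 1,038.74; Finishing 621/25,878 × $25,240 = 605.69; Machining 7,338/25,878 × $25,240 = 7,157.09; Packaging 5,990/25,878 × $25,240 = 5,842.32; Fabrication 6,644/25,878 × $25,240 = 6,480.20; Warehouse 4,220/25,878 × $25,240 = 4,115.96.
Rounded to nearest $10: Logistics $1,040; Finishing $610; Machining $7,160; Packaging $5,840; Fabrication $6,480; Warehouse $4,120. Sum = $25,250.
Difference $25,240 − $25,250 = −$10 applied to largest floor area (Machining): Machining becomes $7,150.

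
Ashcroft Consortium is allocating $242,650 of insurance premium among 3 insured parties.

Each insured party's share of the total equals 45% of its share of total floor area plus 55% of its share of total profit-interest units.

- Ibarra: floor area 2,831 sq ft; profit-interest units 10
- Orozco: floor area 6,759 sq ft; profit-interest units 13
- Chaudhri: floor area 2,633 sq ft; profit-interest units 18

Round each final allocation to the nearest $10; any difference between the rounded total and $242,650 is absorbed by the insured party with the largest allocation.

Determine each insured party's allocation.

Ibarra: $57,840 · Orozco: $102,700 · Chaudhri: $82,110

Floor area total 12,223; profit-interest units total 41.
Combined weights (45% floor area + 55% profit-interest units): Ibarra 0.2384; Orozco 0.4232; Chaudhri 0.3384.
Pro-rata amounts: Ibarra 57,840.96; Orozco 102,696.40; Chaudhri 82,112.64.
After rounding ($10): Ibarra $57,840; Orozco $102,700; Chaudhri $82,110. Sum = $242,650.
Sum already equals the total — no adjustment.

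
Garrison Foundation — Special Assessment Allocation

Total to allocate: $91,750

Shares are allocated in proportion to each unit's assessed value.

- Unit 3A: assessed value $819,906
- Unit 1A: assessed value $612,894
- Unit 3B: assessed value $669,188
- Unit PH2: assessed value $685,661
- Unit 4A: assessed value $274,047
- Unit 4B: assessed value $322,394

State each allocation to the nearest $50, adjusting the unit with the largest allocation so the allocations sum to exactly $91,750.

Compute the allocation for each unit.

Unit 3A: $22,200 | Unit 1A: $16,600 | Unit 3B: $18,150 | Unit PH2: $18,600 | Unit 4A: $7,450 | Unit 4B: $8,750

Total assessed value = 3,384,090.
Pro-rata amounts: Unit 3A 819,906/3,384,090 × $91,750 = 22,229.43; Unit 1A 612,894/3,384,090 × $91,750 = 16,616.88; Unit 3B 669,188/3,384,090 × $91,750 = 18,143.13; Unit PH2 685,661/3,384,090 × $91,750 = 18,589.75; Unit 4A 274,047/3,384,090 × $91,750 = 7,430.01; Unit 4B 322,394/3,384,090 × $91,750 = 8,740.80.
At nearest $50: Unit 3A $22,250; Unit 1A $16,600; Unit 3B $18,150; Unit PH2 $18,600; Unit 4A $7,450; Unit 4B $8,750. Sum = $91,800.
Difference $91,750 − $91,800 = −$50 applied to largest allocation (Unit 3A): Unit 3A becomes $22,200.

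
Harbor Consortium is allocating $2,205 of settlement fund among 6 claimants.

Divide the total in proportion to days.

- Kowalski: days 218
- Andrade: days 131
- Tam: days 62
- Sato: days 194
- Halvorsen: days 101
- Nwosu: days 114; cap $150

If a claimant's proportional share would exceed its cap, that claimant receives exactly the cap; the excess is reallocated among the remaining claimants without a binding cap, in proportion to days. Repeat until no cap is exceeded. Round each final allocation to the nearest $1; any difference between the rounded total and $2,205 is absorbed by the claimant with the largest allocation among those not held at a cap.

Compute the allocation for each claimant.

Combined days = 820.
Unconstrained shares: Kowalski 586.21; Andrade 352.26; Tam 166.72; Sato 521.67; Halvorsen 271.59; Nwosu 306.55.
Cap binds for Nwosu ($150); residual $2,055 reallocated over remaining days 706.
Shares after redistribution: Kowalski 634.55 → $635; Andrade 381.31 → $381; Tam 180.47 → $180; Sato 564.69 → $565; Halvorsen 293.99 → $294.

Kowalski: $635; Andrade: $381; Tam: $180; Sato: $565; Halvorsen: $294; Nwosu: $150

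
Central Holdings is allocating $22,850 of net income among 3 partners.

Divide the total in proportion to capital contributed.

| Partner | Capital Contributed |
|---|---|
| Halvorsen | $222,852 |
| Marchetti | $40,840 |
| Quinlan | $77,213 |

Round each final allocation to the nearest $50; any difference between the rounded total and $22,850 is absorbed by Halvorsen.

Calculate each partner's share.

Capital contributed total: 340,905.
Unrounded shares: Halvorsen 222,852/340,905 × $22,850 = 14,937.21; Marchetti 40,840/340,905 × $22,850 = 2,737.40; Quinlan 77,213/340,905 × $22,850 = 5,175.39.
After rounding ($50): Halvorsen $14,950; Marchetti $2,750; Quinlan $5,200. Sum = $22,900.
Difference $22,850 − $22,900 = −$50 applied to Halvorsen: Halvorsen becomes $14,900.

Halvorsen: $14,900 · Marchetti: $2,750 · Quinlan: $5,200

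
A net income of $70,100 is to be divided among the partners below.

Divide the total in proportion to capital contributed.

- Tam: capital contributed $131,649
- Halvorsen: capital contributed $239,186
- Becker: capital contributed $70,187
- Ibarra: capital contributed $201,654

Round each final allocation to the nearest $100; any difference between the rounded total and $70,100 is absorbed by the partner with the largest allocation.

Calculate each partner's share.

Combined capital contributed = 642,676.
Proportional shares: Tam 131,649/642,676 × $70,100 = 14,359.64; Halvorsen 239,186/642,676 × $70,100 = 26,089.26; Becker 70,187/642,676 × $70,100 = 7,655.66; Ibarra 201,654/642,676 × $70,100 = 21,995.45.
After rounding ($100): Tam $14,400; Halvorsen $26,100; Becker $7,700; Ibarra $22,000. Sum = $70,200.
Difference $70,100 − $70,200 = −$100 applied to largest allocation (Halvorsen): Halvorsen becomes $26,000.

Tam: $14,400 · Halvorsen: $26,000 · Becker: $7,700 · Ibarra: $22,000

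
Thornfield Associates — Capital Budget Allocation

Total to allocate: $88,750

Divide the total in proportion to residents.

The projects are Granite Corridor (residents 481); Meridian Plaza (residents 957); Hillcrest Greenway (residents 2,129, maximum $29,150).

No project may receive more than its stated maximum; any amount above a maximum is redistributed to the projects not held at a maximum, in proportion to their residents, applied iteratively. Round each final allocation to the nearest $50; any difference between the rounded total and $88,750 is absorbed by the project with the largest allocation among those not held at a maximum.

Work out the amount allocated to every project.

Granite Corridor: $19,950 · Meridian Plaza: $39,650 · Hillcrest Greenway: $29,150

Residents total: 3,567.
Unconstrained shares: Granite Corridor 11,967.69; Meridian Plaza 23,810.98; Hillcrest Greenway 52,971.33.
Held at cap: Hillcrest Greenway ($29,150); residual $59,600 reallocated over remaining residents 1,438.
Redistributed shares: Granite Corridor 19,935.74 → $19,950; Meridian Plaza 39,664.26 → $39,650.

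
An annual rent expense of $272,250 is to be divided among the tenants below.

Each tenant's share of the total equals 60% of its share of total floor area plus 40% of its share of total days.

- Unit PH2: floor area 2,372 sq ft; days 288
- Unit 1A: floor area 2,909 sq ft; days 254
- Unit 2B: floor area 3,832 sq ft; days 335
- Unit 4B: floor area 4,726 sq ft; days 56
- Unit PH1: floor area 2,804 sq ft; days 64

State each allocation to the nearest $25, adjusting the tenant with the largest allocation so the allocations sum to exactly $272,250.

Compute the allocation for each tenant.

Unit PH2: $54,750; Unit 1A: $56,300; Unit 2B: $74,200; Unit 4B: $52,500; Unit PH1: $34,500

Totals — floor area 16,643, days 997.
Combined weights (60% floor area + 40% days): Unit PH2 0.2011; Unit 1A 0.2068; Unit 2B 0.2726; Unit 4B 0.1928; Unit PH1 0.1268.
Pro-rata amounts: Unit PH2 54,738.60; Unit 1A 56,295.48; Unit 2B 74,202.11; Unit 4B 52,502.14; Unit PH1 34,511.66.
Rounded to nearest $25: Unit PH2 $54,750; Unit 1A $56,300; Unit 2B $74,200; Unit 4B $52,500; Unit PH1 $34,500. Sum = $272,250.
Sum already equals the total — no adjustment.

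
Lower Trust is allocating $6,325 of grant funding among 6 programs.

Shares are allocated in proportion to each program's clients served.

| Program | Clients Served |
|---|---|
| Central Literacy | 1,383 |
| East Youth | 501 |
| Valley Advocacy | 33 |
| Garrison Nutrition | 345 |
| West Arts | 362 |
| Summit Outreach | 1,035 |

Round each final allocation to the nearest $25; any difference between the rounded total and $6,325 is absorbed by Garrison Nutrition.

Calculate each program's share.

Combined clients served = 3,659.
Raw shares: Central Literacy 1,383/3,659 × $6,325 = 2,390.67; East Youth 501/3,659 × $6,325 = 866.04; Valley Advocacy 33/3,659 × $6,325 = 57.04; Garrison Nutrition 345/3,659 × $6,325 = 596.37; West Arts 362/3,659 × $6,325 = 625.76; Summit Outreach 1,035/3,659 × $6,325 = 1,789.12.
Rounded to nearest $25: Central Literacy $2,400; East Youth $875; Valley Advocacy $50; Garrison Nutrition $600; West Arts $625; Summit Outreach $1,800. Sum = $6,350.
Difference $6,325 − $6,350 = −$25 applied to Garrison Nutrition: Garrison Nutrition becomes $575.

Central Literacy: $2,400 | East Youth: $875 | Valley Advocacy: $50 | Garrison Nutrition: $575 | West Arts: $625 | Summit Outreach: $1,800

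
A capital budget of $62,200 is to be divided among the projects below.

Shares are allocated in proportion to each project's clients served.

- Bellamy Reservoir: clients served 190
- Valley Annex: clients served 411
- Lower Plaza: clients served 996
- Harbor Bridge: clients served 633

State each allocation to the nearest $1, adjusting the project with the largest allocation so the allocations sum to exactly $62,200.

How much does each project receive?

Bellamy Reservoir: $5,300 | Valley Annex: $11,464 | Lower Plaza: $27,780 | Harbor Bridge: $17,656

Total clients served = 2,230.
Pro-rata amounts: Bellamy Reservoir 190/2,230 × $62,200 = 5,299.55; Valley Annex 411/2,230 × $62,200 = 11,463.77; Lower Plaza 996/2,230 × $62,200 = 27,780.81; Harbor Bridge 633/2,230 × $62,200 = 17,655.87.
Rounded to nearest $1: Bellamy Reservoir $5,300; Valley Annex $11,464; Lower Plaza $27,781; Harbor Bridge $17,656. Sum = $62,201.
Difference $62,200 − $62,201 = −$1 applied to largest allocation (Lower Plaza): Lower Plaza becomes $27,780.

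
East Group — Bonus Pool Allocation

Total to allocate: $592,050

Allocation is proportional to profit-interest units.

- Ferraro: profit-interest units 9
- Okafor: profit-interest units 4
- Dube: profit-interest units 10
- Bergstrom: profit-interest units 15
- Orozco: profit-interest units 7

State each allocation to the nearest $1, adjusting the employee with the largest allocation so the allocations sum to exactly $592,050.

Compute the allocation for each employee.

Ferraro: $118,410; Okafor: $52,627; Dube: $131,567; Bergstrom: $197,349; Orozco: $92,097

Combined profit-interest units = 45.
Proportional shares: Ferraro 9/45 × $592,050 = 118,410.00; Okafor 4/45 × $592,050 = 52,626.67; Dube 10/45 × $592,050 = 131,566.67; Bergstrom 15/45 × $592,050 = 197,350.00; Orozco 7/45 × $592,050 = 92,096.67.
Rounded to nearest $1: Ferraro $118,410; Okafor $52,627; Dube $131,567; Bergstrom $197,350; Orozco $92,097. Sum = $592,051.
Difference $592,050 − $592,051 = −$1 applied to largest allocation (Bergstrom): Bergstrom becomes $197,349.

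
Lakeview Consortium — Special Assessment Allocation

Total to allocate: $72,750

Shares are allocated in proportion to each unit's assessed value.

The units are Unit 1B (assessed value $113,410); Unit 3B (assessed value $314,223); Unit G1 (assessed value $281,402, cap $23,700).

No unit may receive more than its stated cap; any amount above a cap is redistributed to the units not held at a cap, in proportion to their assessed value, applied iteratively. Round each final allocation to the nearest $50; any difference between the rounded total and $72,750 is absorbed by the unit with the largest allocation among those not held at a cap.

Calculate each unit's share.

Combined assessed value = 709,035.
Unconstrained shares: Unit 1B 11,636.35; Unit 3B 32,240.61; Unit G1 28,873.04.
Held at cap: Unit G1 ($23,700); balance $49,050 reallocated over remaining assessed value 427,633.
Remaining shares: Unit 1B 13,008.26 → $13,000; Unit 3B 36,041.74 → $36,050.

Unit 1B: $13,000; Unit 3B: $36,050; Unit G1: $23,700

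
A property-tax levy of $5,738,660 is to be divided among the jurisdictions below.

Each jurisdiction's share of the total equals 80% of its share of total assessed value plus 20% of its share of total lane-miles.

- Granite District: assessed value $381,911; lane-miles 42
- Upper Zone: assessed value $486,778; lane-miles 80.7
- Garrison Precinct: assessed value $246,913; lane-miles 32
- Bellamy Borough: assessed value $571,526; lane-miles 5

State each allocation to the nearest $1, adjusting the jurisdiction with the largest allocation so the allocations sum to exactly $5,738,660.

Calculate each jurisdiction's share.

Totals — assessed value 1,687,128, lane-miles 159.7.
Composite weights (80% assessed value + 20% lane-miles): Granite District 0.2337; Upper Zone 0.3319; Garrison Precinct 0.1572; Bellamy Borough 0.2773.
Proportional shares: Granite District 1,341,082.65; Upper Zone 1,904,570.63; Garrison Precinct 901,864.87; Bellamy Borough 1,591,141.86.
At nearest $1: Granite District $1,341,083; Upper Zone $1,904,571; Garrison Precinct $901,865; Bellamy Borough $1,591,142. Sum = $5,738,661.
Difference $5,738,660 − $5,738,661 = −$1 applied to largest allocation (Upper Zone): Upper Zone becomes $1,904,570.

Granite District: $1,341,083; Upper Zone: $1,904,570; Garrison Precinct: $901,865; Bellamy Borough: $1,591,142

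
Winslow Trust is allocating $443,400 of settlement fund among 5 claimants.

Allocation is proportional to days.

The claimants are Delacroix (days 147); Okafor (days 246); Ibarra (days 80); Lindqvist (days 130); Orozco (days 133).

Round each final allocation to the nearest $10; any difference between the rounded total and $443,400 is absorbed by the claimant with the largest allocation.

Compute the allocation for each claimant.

Days total: 736.
Unrounded shares: Delacroix 147/736 × $443,400 = 88,559.51; Okafor 246/736 × $443,400 = 148,201.63; Ibarra 80/736 × $443,400 = 48,195.65; Lindqvist 130/736 × $443,400 = 78,317.93; Orozco 133/736 × $443,400 = 80,125.27.
After rounding ($10): Delacroix $88,560; Okafor $148,200; Ibarra $48,200; Lindqvist $78,320; Orozco $80,130. Sum = $443,410.
Difference $443,400 − $443,410 = −$10 applied to largest allocation (Okafor): Okafor becomes $148,190.

Delacroix: $88,560 · Okafor: $148,190 · Ibarra: $48,200 · Lindqvist: $78,320 · Orozco: $80,130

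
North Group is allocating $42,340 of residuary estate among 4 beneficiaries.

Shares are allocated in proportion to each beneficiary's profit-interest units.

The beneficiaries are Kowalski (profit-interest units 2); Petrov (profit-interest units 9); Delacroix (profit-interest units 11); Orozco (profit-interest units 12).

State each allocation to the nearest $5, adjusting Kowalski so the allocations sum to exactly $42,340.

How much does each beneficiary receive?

Kowalski: $2,485 · Petrov: $11,210 · Delacroix: $13,700 · Orozco: $14,945

Combined profit-interest units = 34.
Proportional shares: Kowalski 2/34 × $42,340 = 2,490.59; Petrov 9/34 × $42,340 = 11,207.65; Delacroix 11/34 × $42,340 = 13,698.24; Orozco 12/34 × $42,340 = 14,943.53.
After rounding ($5): Kowalski $2,490; Petrov $11,210; Delacroix $13,700; Orozco $14,945. Sum = $42,345.
Difference $42,340 − $42,345 = −$5 applied to Kowalski: Kowalski becomes $2,485.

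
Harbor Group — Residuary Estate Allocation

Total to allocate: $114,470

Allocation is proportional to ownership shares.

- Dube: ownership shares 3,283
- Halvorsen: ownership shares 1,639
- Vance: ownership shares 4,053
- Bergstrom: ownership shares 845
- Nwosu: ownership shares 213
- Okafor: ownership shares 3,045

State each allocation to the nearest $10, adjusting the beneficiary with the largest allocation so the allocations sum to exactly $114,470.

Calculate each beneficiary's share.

Dube: $28,740; Halvorsen: $14,350; Vance: $35,470; Bergstrom: $7,400; Nwosu: $1,860; Okafor: $26,650

Sum of ownership shares: 13,078.
Proportional shares: Dube 3,283/13,078 × $114,470 = 28,735.66; Halvorsen 1,639/13,078 × $114,470 = 14,345.95; Vance 4,053/13,078 × $114,470 = 35,475.37; Bergstrom 845/13,078 × $114,470 = 7,396.17; Nwosu 213/13,078 × $114,470 = 1,864.36; Okafor 3,045/13,078 × $114,470 = 26,652.48.
Rounded to nearest $10: Dube $28,740; Halvorsen $14,350; Vance $35,480; Bergstrom $7,400; Nwosu $1,860; Okafor $26,650. Sum = $114,480.
Difference $114,470 − $114,480 = −$10 applied to largest allocation (Vance): Vance becomes $35,470.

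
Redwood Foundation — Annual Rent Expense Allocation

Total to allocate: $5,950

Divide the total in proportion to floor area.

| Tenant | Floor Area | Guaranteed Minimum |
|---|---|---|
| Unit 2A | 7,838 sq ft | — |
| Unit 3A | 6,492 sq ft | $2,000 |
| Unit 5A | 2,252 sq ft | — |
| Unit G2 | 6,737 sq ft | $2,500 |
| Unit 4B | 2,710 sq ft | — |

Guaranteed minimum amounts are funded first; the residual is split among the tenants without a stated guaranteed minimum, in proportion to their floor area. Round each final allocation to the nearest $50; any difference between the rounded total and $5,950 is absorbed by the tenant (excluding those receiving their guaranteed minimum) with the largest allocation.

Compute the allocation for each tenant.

Minimums first: Unit 3A $2,000; Unit G2 $2,500. Remaining pool $1,450.
Remaining pool split over remaining floor area 12,800: Unit 2A 887.90 → $900; Unit 5A 255.11 → $250; Unit 4B 306.99 → $300.

Unit 2A: $900; Unit 3A: $2,000; Unit 5A: $250; Unit G2: $2,500; Unit 4B: $300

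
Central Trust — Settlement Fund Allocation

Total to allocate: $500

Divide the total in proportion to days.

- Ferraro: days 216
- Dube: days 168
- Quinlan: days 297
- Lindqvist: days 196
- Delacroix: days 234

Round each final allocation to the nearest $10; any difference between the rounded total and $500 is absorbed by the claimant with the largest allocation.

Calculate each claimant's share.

Ferraro: $100; Dube: $80; Quinlan: $120; Lindqvist: $90; Delacroix: $110

Days total: 1,111.
Raw shares: Ferraro 216/1,111 × $500 = 97.21; Dube 168/1,111 × $500 = 75.61; Quinlan 297/1,111 × $500 = 133.66; Lindqvist 196/1,111 × $500 = 88.21; Delacroix 234/1,111 × $500 = 105.31.
At nearest $10: Ferraro $100; Dube $80; Quinlan $130; Lindqvist $90; Delacroix $110. Sum = $510.
Difference $500 − $510 = −$10 applied to largest allocation (Quinlan): Quinlan becomes $120.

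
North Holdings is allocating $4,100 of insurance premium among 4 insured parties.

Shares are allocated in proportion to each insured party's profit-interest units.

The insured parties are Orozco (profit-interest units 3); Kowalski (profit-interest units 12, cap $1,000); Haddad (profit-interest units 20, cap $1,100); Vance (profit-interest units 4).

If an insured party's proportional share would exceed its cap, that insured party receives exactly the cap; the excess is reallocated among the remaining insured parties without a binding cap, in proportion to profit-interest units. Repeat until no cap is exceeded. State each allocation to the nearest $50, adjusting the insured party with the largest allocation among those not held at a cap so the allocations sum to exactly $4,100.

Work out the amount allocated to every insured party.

Orozco: $850 | Kowalski: $1,000 | Haddad: $1,100 | Vance: $1,150

Sum of profit-interest units: 39.
Pro-rata shares before constraints: Orozco 315.38; Kowalski 1,261.54; Haddad 2,102.56; Vance 420.51.
Capped: Kowalski ($1,000), Haddad ($1,100); balance $2,000 reallocated over remaining profit-interest units 7.
Remaining shares: Orozco 857.14 → $850; Vance 1,142.86 → $1,150.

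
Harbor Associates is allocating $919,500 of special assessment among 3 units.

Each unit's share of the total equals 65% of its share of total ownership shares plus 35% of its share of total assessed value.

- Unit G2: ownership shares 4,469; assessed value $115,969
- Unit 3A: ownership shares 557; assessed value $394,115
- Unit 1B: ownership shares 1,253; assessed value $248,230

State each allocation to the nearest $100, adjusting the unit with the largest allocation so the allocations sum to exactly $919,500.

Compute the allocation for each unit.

Unit G2: $474,600 · Unit 3A: $220,300 · Unit 1B: $224,600

Ownership shares total 6,279; assessed value total 758,314.
Combined weights (65% ownership shares + 35% assessed value): Unit G2 0.5162; Unit 3A 0.2396; Unit 1B 0.2443.
Proportional shares: Unit G2 474,604.45; Unit 3A 220,279.40; Unit 1B 224,616.16.
At nearest $100: Unit G2 $474,600; Unit 3A $220,300; Unit 1B $224,600. Sum = $919,500.
No rounding difference to absorb.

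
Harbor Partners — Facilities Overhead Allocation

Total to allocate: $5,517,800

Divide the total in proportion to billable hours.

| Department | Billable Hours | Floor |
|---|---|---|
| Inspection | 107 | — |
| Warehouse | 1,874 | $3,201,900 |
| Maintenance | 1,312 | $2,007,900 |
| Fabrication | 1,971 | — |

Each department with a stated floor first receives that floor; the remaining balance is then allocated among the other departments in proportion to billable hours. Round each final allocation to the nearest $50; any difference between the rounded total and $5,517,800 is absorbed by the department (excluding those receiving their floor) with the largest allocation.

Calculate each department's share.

Guaranteed amounts: Warehouse $3,201,900; Maintenance $2,007,900. Residual $308,000.
Residual split over remaining billable hours 2,078: Inspection 15,859.48 → $15,850; Fabrication 292,140.52 → $292,150.

Inspection: $15,850 | Warehouse: $3,201,900 | Maintenance: $2,007,900 | Fabrication: $292,150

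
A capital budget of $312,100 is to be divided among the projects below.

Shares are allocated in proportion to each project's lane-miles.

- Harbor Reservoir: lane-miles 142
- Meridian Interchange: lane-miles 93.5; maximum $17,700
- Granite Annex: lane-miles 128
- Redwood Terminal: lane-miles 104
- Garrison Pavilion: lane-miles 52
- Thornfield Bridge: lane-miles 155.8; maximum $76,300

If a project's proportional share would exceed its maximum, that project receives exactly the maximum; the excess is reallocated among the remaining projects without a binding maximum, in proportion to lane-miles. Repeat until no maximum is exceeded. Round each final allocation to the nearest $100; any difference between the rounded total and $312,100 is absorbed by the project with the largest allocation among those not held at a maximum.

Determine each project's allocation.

Harbor Reservoir: $72,800 · Meridian Interchange: $17,700 · Granite Annex: $65,500 · Redwood Terminal: $53,200 · Garrison Pavilion: $26,600 · Thornfield Bridge: $76,300

Lane-miles total: 675.3.
Unconstrained shares: Harbor Reservoir 65,627.42; Meridian Interchange 43,212.42; Granite Annex 59,157.12; Redwood Terminal 48,065.16; Garrison Pavilion 24,032.58; Thornfield Bridge 72,005.30.
Held at cap: Meridian Interchange ($17,700); balance $294,400 reallocated over remaining lane-miles 581.8.
Held at cap: Thornfield Bridge ($76,300); balance $218,100 reallocated over remaining lane-miles 426.
Remaining shares: Harbor Reservoir 72,700.00 → $72,700; Granite Annex 65,532.39 → $65,500; Redwood Terminal 53,245.07 → $53,200; Garrison Pavilion 26,622.54 → $26,600.
Rounding difference +$100 applied to Harbor Reservoir → $72,800.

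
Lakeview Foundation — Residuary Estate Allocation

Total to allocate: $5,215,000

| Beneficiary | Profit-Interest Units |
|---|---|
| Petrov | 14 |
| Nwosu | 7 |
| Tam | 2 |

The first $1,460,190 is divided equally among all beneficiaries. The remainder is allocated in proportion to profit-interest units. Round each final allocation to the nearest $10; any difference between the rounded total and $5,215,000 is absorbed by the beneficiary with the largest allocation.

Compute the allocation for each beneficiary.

First tranche $1,460,190 split equally: $486,730 each.
Remainder $3,754,810 by profit-interest units (total 23): Petrov 2,285,536.52 → $2,285,540; Nwosu 1,142,768.26 → $1,142,770; Tam 326,505.22 → $326,510.
Rounding difference −$10 on remainder applied to Petrov.
Totals: Petrov $486,730 + $2,285,530 = $2,772,260; Nwosu $486,730 + $1,142,770 = $1,629,500; Tam $486,730 + $326,510 = $813,240.

Petrov: $2,772,260; Nwosu: $1,629,500; Tam: $813,240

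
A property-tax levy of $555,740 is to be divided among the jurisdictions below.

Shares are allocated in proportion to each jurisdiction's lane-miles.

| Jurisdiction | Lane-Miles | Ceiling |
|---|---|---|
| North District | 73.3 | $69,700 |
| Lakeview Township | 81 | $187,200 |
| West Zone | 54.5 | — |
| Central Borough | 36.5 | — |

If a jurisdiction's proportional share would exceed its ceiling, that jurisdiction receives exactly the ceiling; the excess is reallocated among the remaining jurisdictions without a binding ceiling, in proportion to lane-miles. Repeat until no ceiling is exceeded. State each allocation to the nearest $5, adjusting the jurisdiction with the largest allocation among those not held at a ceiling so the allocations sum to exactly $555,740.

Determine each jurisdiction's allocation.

North District: $69,700; Lakeview Township: $187,200; West Zone: $178,975; Central Borough: $119,865

Sum of lane-miles: 245.3.
Pro-rata shares before constraints: North District 166,064.99; Lakeview Township 183,509.74; West Zone 123,472.60; Central Borough 82,692.66.
Cap binds for North District ($69,700); remaining pool $486,040 reallocated over remaining lane-miles 172.
Cap binds for Lakeview Township ($187,200); remaining pool $298,840 reallocated over remaining lane-miles 91.
Remaining shares: West Zone 178,975.60 → $178,975; Central Borough 119,864.40 → $119,865.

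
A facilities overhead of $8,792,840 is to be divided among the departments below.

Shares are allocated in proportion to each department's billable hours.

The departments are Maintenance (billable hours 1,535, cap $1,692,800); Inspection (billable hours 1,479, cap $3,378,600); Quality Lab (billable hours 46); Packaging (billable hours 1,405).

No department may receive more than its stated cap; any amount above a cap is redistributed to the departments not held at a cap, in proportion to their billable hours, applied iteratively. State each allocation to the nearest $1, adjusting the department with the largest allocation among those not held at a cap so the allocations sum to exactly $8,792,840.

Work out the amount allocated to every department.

Sum of billable hours: 4,465.
Proportional shares (ignoring caps): Maintenance 3,022,846.45; Inspection 2,912,566.71; Quality Lab 90,586.93; Packaging 2,766,839.91.
Cap binds for Maintenance ($1,692,800); remaining pool $7,100,040 reallocated over remaining billable hours 2,930.
Cap binds for Inspection ($3,378,600); remaining pool $3,721,440 reallocated over remaining billable hours 1,451.
Remaining shares: Quality Lab 117,978.11 → $117,978; Packaging 3,603,461.89 → $3,603,462.

Maintenance: $1,692,800; Inspection: $3,378,600; Quality Lab: $117,978; Packaging: $3,603,462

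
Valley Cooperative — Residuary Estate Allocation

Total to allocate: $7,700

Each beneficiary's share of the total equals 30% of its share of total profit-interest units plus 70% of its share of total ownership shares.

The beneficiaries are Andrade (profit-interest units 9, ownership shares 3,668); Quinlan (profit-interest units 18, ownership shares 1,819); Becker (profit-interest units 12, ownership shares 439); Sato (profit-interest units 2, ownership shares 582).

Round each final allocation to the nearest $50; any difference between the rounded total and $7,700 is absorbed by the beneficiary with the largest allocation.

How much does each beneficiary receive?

Andrade: $3,550 | Quinlan: $2,500 | Becker: $1,050 | Sato: $600

Totals — profit-interest units 41, ownership shares 6,508.
Blended shares (30% profit-interest units + 70% ownership shares): Andrade 0.4604; Quinlan 0.3274; Becker 0.1350; Sato 0.0772.
Raw shares: Andrade 3,544.95; Quinlan 2,520.66; Becker 1,039.68; Sato 594.70.
Rounded to nearest $50: Andrade $3,550; Quinlan $2,500; Becker $1,050; Sato $600. Sum = $7,700.
Rounded total matches; no reconciliation needed.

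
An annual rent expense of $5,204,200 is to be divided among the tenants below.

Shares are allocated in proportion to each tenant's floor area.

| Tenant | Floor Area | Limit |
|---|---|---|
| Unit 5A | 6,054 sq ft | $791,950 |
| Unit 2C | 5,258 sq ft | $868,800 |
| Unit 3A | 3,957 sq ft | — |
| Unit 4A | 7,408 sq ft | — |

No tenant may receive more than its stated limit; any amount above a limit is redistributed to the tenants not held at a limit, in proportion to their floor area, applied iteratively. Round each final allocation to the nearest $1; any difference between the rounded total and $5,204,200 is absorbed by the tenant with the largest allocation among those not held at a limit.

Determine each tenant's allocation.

Unit 5A: $791,950 | Unit 2C: $868,800 | Unit 3A: $1,233,738 | Unit 4A: $2,309,712

Total floor area = 22,677.
Unconstrained shares: Unit 5A 1,389,347.22; Unit 2C 1,206,671.24; Unit 3A 908,101.57; Unit 4A 1,700,079.98.
Held at cap: Unit 5A ($791,950), Unit 2C ($868,800); remaining pool $3,543,450 reallocated over remaining floor area 11,365.
Remaining shares: Unit 3A 1,233,737.94 → $1,233,738; Unit 4A 2,309,712.06 → $2,309,712.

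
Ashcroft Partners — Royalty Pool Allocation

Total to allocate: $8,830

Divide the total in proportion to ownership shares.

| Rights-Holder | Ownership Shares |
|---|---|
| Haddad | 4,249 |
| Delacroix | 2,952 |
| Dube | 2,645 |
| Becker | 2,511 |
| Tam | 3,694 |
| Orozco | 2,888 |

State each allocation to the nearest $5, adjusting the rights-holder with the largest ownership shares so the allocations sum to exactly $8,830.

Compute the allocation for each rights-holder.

Haddad: $1,985 · Delacroix: $1,375 · Dube: $1,235 · Becker: $1,170 · Tam: $1,720 · Orozco: $1,345

Ownership shares total: 18,939.
Unrounded shares: Haddad 4,249/18,939 × $8,830 = 1,981.03; Delacroix 2,952/18,939 × $8,830 = 1,376.32; Dube 2,645/18,939 × $8,830 = 1,233.19; Becker 2,511/18,939 × $8,830 = 1,170.71; Tam 3,694/18,939 × $8,830 = 1,722.27; Orozco 2,888/18,939 × $8,830 = 1,346.48.
Rounded to nearest $5: Haddad $1,980; Delacroix $1,375; Dube $1,235; Becker $1,170; Tam $1,720; Orozco $1,345. Sum = $8,825.
Difference $8,830 − $8,825 = +$5 applied to largest ownership shares (Haddad): Haddad becomes $1,985.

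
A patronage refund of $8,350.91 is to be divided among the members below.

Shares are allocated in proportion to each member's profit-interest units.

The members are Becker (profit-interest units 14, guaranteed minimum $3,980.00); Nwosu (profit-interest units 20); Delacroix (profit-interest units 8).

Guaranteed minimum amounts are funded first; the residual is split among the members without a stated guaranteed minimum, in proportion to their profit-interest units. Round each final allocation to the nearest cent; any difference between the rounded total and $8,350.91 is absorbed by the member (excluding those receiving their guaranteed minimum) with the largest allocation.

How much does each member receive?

Becker: $3,980.00; Nwosu: $3,122.08; Delacroix: $1,248.83

Guaranteed amounts: Becker $3,980.00. Balance $4,370.91.
Balance split over remaining profit-interest units 28: Nwosu 3,122.0786 → $3,122.08; Delacroix 1,248.8314 → $1,248.83.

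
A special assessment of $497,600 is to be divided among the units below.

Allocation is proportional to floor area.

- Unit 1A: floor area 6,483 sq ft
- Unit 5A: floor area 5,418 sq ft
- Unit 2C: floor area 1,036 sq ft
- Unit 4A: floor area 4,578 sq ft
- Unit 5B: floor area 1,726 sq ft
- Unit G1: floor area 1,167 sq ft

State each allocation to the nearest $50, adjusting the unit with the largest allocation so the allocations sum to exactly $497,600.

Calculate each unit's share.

Unit 1A: $158,100 | Unit 5A: $132,100 | Unit 2C: $25,250 | Unit 4A: $111,600 | Unit 5B: $42,100 | Unit G1: $28,450

Total floor area = 20,408.
Proportional shares: Unit 1A 6,483/20,408 × $497,600 = 158,072.36; Unit 5A 5,418/20,408 × $497,600 = 132,104.90; Unit 2C 1,036/20,408 × $497,600 = 25,260.37; Unit 4A 4,578/20,408 × $497,600 = 111,623.52; Unit 5B 1,726/20,408 × $497,600 = 42,084.36; Unit G1 1,167/20,408 × $497,600 = 28,454.49.
At nearest $50: Unit 1A $158,050; Unit 5A $132,100; Unit 2C $25,250; Unit 4A $111,600; Unit 5B $42,100; Unit G1 $28,450. Sum = $497,550.
Difference $497,600 − $497,550 = +$50 applied to largest allocation (Unit 1A): Unit 1A becomes $158,100.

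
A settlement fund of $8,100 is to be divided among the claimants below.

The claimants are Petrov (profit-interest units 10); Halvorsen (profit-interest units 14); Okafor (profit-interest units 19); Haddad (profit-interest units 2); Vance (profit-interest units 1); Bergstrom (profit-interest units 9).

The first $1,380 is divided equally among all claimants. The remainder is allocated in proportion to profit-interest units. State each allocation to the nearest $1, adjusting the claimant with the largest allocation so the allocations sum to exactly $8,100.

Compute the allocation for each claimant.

First tranche $1,380 split equally: $230 each.
Remainder $6,720 by profit-interest units (total 55): Petrov 1,221.82 → $1,222; Halvorsen 1,710.55 → $1,711; Okafor 2,321.45 → $2,321; Haddad 244.36 → $244; Vance 122.18 → $122; Bergstrom 1,099.64 → $1,100.
Totals: Petrov $230 + $1,222 = $1,452; Halvorsen $230 + $1,711 = $1,941; Okafor $230 + $2,321 = $2,551; Haddad $230 + $244 = $474; Vance $230 + $122 = $352; Bergstrom $230 + $1,100 = $1,330.

Petrov: $1,452 · Halvorsen: $1,941 · Okafor: $2,551 · Haddad: $474 · Vance: $352 · Bergstrom: $1,330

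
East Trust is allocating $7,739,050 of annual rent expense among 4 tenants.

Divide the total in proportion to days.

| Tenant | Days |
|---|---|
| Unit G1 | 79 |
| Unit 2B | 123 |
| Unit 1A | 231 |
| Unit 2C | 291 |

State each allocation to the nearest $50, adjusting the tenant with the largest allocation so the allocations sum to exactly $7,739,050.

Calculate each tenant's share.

Unit G1: $844,450 · Unit 2B: $1,314,800 · Unit 1A: $2,469,250 · Unit 2C: $3,110,550

Total days = 724.
Proportional shares: Unit G1 79/724 × $7,739,050 = 844,454.35; Unit 2B 123/724 × $7,739,050 = 1,314,783.36; Unit 1A 231/724 × $7,739,050 = 2,469,227.28; Unit 2C 291/724 × $7,739,050 = 3,110,585.01.
Rounded to nearest $50: Unit G1 $844,450; Unit 2B $1,314,800; Unit 1A $2,469,250; Unit 2C $3,110,600. Sum = $7,739,100.
Difference $7,739,050 − $7,739,100 = −$50 applied to largest allocation (Unit 2C): Unit 2C becomes $3,110,550.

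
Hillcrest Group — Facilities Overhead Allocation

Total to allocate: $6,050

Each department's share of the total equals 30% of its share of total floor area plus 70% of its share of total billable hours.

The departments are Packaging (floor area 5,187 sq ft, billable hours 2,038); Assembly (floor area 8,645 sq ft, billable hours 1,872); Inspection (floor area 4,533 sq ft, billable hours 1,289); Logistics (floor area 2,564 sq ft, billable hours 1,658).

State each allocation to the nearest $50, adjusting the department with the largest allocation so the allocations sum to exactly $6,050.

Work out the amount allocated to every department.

Floor area total 20,929; billable hours total 6,857.
Blended shares (30% floor area + 70% billable hours): Packaging 0.2824; Assembly 0.3150; Inspection 0.1966; Logistics 0.2060.
Proportional shares: Packaging 1,708.53; Assembly 1,905.89; Inspection 1,189.22; Logistics 1,246.36.
At nearest $50: Packaging $1,700; Assembly $1,900; Inspection $1,200; Logistics $1,250. Sum = $6,050.
No rounding difference to absorb.

Packaging: $1,700 | Assembly: $1,900 | Inspection: $1,200 | Logistics: $1,250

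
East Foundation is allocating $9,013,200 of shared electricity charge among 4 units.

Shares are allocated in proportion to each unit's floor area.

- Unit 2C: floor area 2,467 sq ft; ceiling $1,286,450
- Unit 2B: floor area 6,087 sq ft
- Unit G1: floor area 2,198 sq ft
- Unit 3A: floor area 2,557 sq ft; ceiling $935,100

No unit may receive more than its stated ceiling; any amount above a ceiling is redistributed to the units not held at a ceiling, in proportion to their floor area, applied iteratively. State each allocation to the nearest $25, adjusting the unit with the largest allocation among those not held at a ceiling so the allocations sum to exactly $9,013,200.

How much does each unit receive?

Floor area total: 13,309.
Proportional shares (ignoring caps): Unit 2C 1,670,716.39; Unit 2B 4,122,274.28; Unit G1 1,488,542.61; Unit 3A 1,731,666.72.
Held at cap: Unit 2C ($1,286,450), Unit 3A ($935,100); remaining pool $6,791,650 reallocated over remaining floor area 8,285.
Redistributed shares: Unit 2B 4,989,833.86 → $4,989,825; Unit G1 1,801,816.14 → $1,801,825.

Unit 2C: $1,286,450 | Unit 2B: $4,989,825 | Unit G1: $1,801,825 | Unit 3A: $935,100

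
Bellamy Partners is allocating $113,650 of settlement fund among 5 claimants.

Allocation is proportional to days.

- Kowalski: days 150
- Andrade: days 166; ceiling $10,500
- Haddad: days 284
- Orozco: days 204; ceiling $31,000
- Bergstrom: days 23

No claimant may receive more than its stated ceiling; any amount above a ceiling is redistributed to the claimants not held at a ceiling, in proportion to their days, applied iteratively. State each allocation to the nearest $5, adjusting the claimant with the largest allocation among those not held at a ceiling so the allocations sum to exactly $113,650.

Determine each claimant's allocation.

Kowalski: $23,680; Andrade: $10,500; Haddad: $44,840; Orozco: $31,000; Bergstrom: $3,630

Total days = 827.
Unconstrained shares: Kowalski 20,613.66; Andrade 22,812.45; Haddad 39,028.54; Orozco 28,034.58; Bergstrom 3,160.76.
Held at cap: Andrade ($10,500); remaining pool $103,150 reallocated over remaining days 661.
Held at cap: Orozco ($31,000); remaining pool $72,150 reallocated over remaining days 457.
Redistributed shares: Kowalski 23,681.62 → $23,680; Haddad 44,837.20 → $44,835; Bergstrom 3,631.18 → $3,630.
Rounding difference +$5 applied to Haddad → $44,840.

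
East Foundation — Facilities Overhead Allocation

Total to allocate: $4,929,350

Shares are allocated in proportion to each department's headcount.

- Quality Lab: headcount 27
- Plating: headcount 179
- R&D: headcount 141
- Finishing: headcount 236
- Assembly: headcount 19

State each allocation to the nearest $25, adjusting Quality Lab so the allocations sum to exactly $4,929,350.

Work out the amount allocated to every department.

Sum of headcount: 602.
Unrounded shares: Quality Lab 27/602 × $4,929,350 = 221,083.80; Plating 179/602 × $4,929,350 = 1,465,703.74; R&D 141/602 × $4,929,350 = 1,154,548.75; Finishing 236/602 × $4,929,350 = 1,932,436.21; Assembly 19/602 × $4,929,350 = 155,577.49.
At nearest $25: Quality Lab $221,075; Plating $1,465,700; R&D $1,154,550; Finishing $1,932,425; Assembly $155,575. Sum = $4,929,325.
Difference $4,929,350 − $4,929,325 = +$25 applied to Quality Lab: Quality Lab becomes $221,100.

Quality Lab: $221,100 | Plating: $1,465,700 | R&D: $1,154,550 | Finishing: $1,932,425 | Assembly: $155,575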